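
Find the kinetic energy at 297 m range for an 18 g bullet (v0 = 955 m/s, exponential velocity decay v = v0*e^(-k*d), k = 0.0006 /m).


v = v0*exp(-k*d) = 955*exp(-0.0006*297) = 799.12 m/s
E = 0.5*m*v^2 = 0.5*0.018*799.12^2 = 5747 J

5747 J


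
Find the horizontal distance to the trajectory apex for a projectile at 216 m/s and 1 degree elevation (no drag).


R = v0^2*sin(2*theta)/g = 216^2*sin(2*1°)/9.81 = 165.981 m
apex_dist = R/2 = 165.981/2 = 82.99 m

82.99 m


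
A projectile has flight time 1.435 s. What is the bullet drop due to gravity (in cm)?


drop = 0.5*g*t^2 = 0.5*9.81*1.435^2 = 10.1005 m ≈ 1010 cm

1010 cm


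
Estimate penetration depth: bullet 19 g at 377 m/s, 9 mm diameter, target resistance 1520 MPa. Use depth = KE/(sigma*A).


A = pi*(d/2)^2 = pi*(9/2)^2 = 63.6173 mm^2
E = 0.5*m*v^2 = 0.5*0.019*377^2 = 1350.23 J
depth = E/(sigma*A) = 1350.23 J / (1520 MPa * 63.6173 mm^2) = 1350.23/(1520 * 63.6173) m = 0.0139633 m ≈ 13.96 mm

13.96 mm


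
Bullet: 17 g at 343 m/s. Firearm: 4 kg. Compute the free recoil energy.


v_r = m_p*v_p/m_gun = 0.017*343/4 = 1.45775 m/s, E_r = 0.5*m_gun*v_r^2 = 0.5*4*1.45775^2 = 4.25 J

4.25 J


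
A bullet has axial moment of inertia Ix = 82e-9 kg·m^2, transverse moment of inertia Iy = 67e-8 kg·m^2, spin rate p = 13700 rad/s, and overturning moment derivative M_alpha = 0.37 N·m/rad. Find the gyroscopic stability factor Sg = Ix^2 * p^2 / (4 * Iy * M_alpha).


Sg = Ix^2 * p^2 / (4 * Iy * M_alpha) = (82e-9)^2 * 13700^2 / (4 * 67e-8 * 0.37) = 1.273

1.273


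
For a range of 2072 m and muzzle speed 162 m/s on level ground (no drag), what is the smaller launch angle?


sin(2*theta) = R*g/v0^2 = 2072*9.81/162^2 = 0.774513, theta = arcsin(0.774513)/2 = 25.38°

25.38 degrees


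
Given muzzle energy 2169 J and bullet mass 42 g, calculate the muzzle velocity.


v = sqrt(2*E/m) = sqrt(2*2169/0.042) = 321.4 m/s

321.4 m/s


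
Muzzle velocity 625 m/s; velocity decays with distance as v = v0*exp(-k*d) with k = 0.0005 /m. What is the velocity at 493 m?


v = v0*exp(-k*d) = 625*exp(-0.0005*493) = 488.5 m/s

488.5 m/s


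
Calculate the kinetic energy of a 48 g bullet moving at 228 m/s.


E = 0.5*m*v^2 = 0.5*0.048*228^2 = 1248 J

1248 J


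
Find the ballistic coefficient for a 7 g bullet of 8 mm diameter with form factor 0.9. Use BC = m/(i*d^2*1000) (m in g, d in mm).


BC = m/(i*d^2*1000) = 7/(0.9 * 8^2 * 1000) = 0.0001215

0.0001215


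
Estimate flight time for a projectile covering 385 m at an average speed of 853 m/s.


t = d/v = 385/853 = 0.4513 s

0.4513 s


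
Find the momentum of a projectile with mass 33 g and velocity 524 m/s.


p = m*v = 0.033*524 = 17.29 kg·m/s

17.29 kg·m/s


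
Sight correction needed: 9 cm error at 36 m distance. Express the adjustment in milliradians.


1 mrad subtends 1 cm per 10 m of range, so adj = error_cm / (dist_m / 10) = 9 / (36/10) = 2.5 mrad

2.5 mrad


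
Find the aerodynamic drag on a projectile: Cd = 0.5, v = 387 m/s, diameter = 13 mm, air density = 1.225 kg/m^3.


A = pi*(d/2)^2 = pi*(13/2000)^2 = 1.32732e-04 m^2
Fd = 0.5*Cd*rho*A*v^2 = 0.5*0.5*1.225*1.32732e-04*387^2 = 6.088 N

6.088 N


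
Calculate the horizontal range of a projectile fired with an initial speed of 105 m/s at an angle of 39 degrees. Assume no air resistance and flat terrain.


R = v0^2 * sin(2*theta) / g = 105^2 * sin(2*39°) / 9.81 = 1099 m

1099 m


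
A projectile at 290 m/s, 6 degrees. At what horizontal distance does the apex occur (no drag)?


R = v0^2*sin(2*theta)/g = 290^2*sin(2*6°)/9.81 = 1782.4 m
apex_dist = R/2 = 1782.4/2 = 891.2 m

891.2 m


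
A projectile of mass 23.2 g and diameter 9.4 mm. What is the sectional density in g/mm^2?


SD = m/d^2 = 23.2/9.4^2 = 0.2626 g/mm^2

0.2626 g/mm^2


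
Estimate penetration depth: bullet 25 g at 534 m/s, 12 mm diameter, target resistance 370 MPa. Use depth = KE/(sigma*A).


A = pi*(d/2)^2 = pi*(12/2)^2 = 113.097 mm^2
E = 0.5*m*v^2 = 0.5*0.025*534^2 = 3564.45 J
depth = E/(sigma*A) = 3564.45 J / (370 MPa * 113.097 mm^2) = 3564.45/(370 * 113.097) m = 0.0851802 m ≈ 85.18 mm

85.18 mm


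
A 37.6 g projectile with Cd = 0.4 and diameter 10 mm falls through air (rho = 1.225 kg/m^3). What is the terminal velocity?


A = pi*(d/2)^2 = pi*(10/2000)^2 = 7.85398e-05 m^2
vt = sqrt(2mg/(Cd*rho*A)) = sqrt(2*0.0376*9.81/(0.4 * 1.225 * 7.85398e-05)) = 138.5 m/s

138.5 m/s


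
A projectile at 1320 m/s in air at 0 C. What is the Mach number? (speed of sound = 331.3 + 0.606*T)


a = 331.3 + 0.606*(0) = 331.3 m/s
M = v/a = 1320/331.3 = 3.984

3.984


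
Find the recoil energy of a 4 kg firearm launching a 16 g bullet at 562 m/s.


v_r = m_p*v_p/m_gun = 0.016*562/4 = 2.248 m/s, E_r = 0.5*m_gun*v_r^2 = 0.5*4*2.248^2 = 10.11 J

10.11 J


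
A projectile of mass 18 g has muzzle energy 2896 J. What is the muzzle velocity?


v = sqrt(2*E/m) = sqrt(2*2896/0.018) = 567.3 m/s

567.3 m/s


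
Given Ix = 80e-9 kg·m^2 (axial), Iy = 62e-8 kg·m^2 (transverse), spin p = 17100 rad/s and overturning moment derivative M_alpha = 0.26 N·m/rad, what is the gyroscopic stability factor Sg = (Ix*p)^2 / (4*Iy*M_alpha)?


Sg = Ix^2 * p^2 / (4 * Iy * M_alpha) = (80e-9)^2 * 17100^2 / (4 * 62e-8 * 0.26) = 2.902

2.902


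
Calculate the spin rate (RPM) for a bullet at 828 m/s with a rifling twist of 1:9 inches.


twist_m = 9*0.0254 = 0.2286 m
spin = v/twist = 828/0.2286 = 3622.047 rev/s
RPM = spin*60 = 3622.047*60 ≈ 217323 RPM

217323 RPM


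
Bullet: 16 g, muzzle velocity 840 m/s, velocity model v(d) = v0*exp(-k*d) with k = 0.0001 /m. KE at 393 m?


v = v0*exp(-k*d) = 840*exp(-0.0001*393) = 807.628 m/s
E = 0.5*m*v^2 = 0.5*0.016*807.628^2 = 5218 J

5218 J


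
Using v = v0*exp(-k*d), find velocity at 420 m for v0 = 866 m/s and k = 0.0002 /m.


v = v0*exp(-k*d) = 866*exp(-0.0002*420) = 796.2 m/s

796.2 m/s


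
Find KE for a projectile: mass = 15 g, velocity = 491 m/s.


E = 0.5*m*v^2 = 0.5*0.015*491^2 = 1808 J

1808 J


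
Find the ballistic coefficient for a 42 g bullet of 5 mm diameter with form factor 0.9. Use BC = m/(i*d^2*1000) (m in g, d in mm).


BC = m/(i*d^2*1000) = 42/(0.9 * 5^2 * 1000) = 0.001867

0.001867


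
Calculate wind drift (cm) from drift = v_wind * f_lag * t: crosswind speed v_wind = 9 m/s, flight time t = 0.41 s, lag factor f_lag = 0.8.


drift = v_wind * lag * t = 9 * 0.8 * 0.41 = 2.952 m ≈ 295.2 cm

295.2 cm


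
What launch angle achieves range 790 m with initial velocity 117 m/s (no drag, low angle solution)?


sin(2*theta) = R*g/v0^2 = 790*9.81/117^2 = 0.566141, theta = arcsin(0.566141)/2 = 17.24°

17.24 degrees


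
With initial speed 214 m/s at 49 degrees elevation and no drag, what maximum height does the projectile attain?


H = (v0*sin(theta))^2 / (2g) = (214*sin(49°))^2 / (2*9.81) = 1329 m

1329 m


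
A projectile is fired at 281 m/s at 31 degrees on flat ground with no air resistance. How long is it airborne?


T = 2*v0*sin(theta)/g = 2*281*sin(31°)/9.81 = 29.51 s

29.51 s


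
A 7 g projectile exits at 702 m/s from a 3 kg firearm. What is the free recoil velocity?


v_recoil = m_p * v_p / m_gun = 0.007 * 702 / 3 = 1.638 m/s

1.638 m/s


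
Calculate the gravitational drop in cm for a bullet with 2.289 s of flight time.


drop = 0.5*g*t^2 = 0.5*9.81*2.289^2 = 25.6999 m ≈ 2570 cm

2570 cm


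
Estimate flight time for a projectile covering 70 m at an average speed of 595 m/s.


t = d/v = 70/595 = 0.1176 s

0.1176 s


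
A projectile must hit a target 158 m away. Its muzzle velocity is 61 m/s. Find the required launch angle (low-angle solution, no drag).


sin(2*theta) = R*g/v0^2 = 158*9.81/61^2 = 0.416549, theta = arcsin(0.416549)/2 = 12.31°

12.31 degrees


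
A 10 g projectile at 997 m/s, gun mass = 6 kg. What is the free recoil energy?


v_r = m_p*v_p/m_gun = 0.01*997/6 = 1.66167 m/s, E_r = 0.5*m_gun*v_r^2 = 0.5*6*1.66167^2 = 8.283 J

8.283 J


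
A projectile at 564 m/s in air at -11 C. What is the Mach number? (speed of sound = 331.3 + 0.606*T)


a = 331.3 + 0.606*(-11) = 324.634 m/s
M = v/a = 564/324.634 = 1.737

1.737


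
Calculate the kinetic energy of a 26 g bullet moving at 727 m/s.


E = 0.5*m*v^2 = 0.5*0.026*727^2 = 6871 J

6871 J


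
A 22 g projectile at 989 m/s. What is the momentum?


p = m*v = 0.022*989 = 21.76 kg·m/s

21.76 kg·m/s


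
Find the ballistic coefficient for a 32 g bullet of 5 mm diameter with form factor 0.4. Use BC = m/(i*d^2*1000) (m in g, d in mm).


BC = m/(i*d^2*1000) = 32/(0.4 * 5^2 * 1000) = 0.0032

0.0032


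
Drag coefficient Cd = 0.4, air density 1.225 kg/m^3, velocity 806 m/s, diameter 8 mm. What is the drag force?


A = pi*(d/2)^2 = pi*(8/2000)^2 = 5.02655e-05 m^2
Fd = 0.5*Cd*rho*A*v^2 = 0.5*0.4*1.225*5.02655e-05*806^2 = 8 N

8 N


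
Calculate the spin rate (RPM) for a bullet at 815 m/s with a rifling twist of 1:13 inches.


twist_m = 13*0.0254 = 0.3302 m
spin = v/twist = 815/0.3302 = 2468.201 rev/s
RPM = spin*60 = 2468.201*60 ≈ 148092 RPM

148092 RPM


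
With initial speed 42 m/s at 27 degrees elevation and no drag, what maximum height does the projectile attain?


H = (v0*sin(theta))^2 / (2g) = (42*sin(27°))^2 / (2*9.81) = 18.53 m

18.53 m


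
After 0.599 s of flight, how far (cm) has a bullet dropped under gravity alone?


drop = 0.5*g*t^2 = 0.5*9.81*0.599^2 = 1.75992 m ≈ 176 cm

176 cm


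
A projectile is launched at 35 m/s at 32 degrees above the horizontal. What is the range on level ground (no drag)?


R = v0^2 * sin(2*theta) / g = 35^2 * sin(2*32°) / 9.81 = 112.2 m

112.2 m


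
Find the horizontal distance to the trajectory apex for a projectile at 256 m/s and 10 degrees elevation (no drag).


R = v0^2*sin(2*theta)/g = 256^2*sin(2*10°)/9.81 = 2284.88 m
apex_dist = R/2 = 2284.88/2 = 1142 m

1142 m


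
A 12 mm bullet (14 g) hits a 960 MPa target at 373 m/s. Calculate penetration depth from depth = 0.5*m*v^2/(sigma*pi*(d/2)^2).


A = pi*(d/2)^2 = pi*(12/2)^2 = 113.097 mm^2
E = 0.5*m*v^2 = 0.5*0.014*373^2 = 973.903 J
depth = E/(sigma*A) = 973.903 J / (960 MPa * 113.097 mm^2) = 973.903/(960 * 113.097) m = 0.00896999 m ≈ 8.97 mm

8.97 mm


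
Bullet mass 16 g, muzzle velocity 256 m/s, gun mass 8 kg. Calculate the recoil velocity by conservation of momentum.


v_recoil = m_p * v_p / m_gun = 0.016 * 256 / 8 = 0.512 m/s

0.512 m/s


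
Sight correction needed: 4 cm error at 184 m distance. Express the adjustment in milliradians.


1 mrad subtends 1 cm per 10 m of range, so adj = error_cm / (dist_m / 10) = 4 / (184/10) = 0.2174 mrad

0.2174 mrad


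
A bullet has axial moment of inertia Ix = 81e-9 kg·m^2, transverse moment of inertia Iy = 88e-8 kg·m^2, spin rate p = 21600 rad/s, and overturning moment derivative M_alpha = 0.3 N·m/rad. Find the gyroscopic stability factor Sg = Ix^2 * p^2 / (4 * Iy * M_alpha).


Sg = Ix^2 * p^2 / (4 * Iy * M_alpha) = (81e-9)^2 * 21600^2 / (4 * 88e-8 * 0.3) = 2.899

2.899


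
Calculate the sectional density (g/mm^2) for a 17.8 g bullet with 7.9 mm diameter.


SD = m/d^2 = 17.8/7.9^2 = 0.2852 g/mm^2

0.2852 g/mm^2


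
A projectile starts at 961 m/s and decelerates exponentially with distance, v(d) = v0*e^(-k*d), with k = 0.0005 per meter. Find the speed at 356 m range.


v = v0*exp(-k*d) = 961*exp(-0.0005*356) = 804.3 m/s

804.3 m/s


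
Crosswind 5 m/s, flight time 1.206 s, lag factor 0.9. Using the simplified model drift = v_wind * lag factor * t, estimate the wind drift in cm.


drift = v_wind * lag * t = 5 * 0.9 * 1.206 = 5.427 m ≈ 542.7 cm

542.7 cm


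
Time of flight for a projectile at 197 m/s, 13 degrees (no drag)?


T = 2*v0*sin(theta)/g = 2*197*sin(13°)/9.81 = 9.035 s

9.035 s


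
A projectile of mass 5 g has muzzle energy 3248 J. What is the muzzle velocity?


v = sqrt(2*E/m) = sqrt(2*3248/0.005) = 1140 m/s

1140 m/s


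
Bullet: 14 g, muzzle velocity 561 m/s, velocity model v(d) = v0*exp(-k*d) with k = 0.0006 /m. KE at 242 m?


v = v0*exp(-k*d) = 561*exp(-0.0006*242) = 485.18 m/s
E = 0.5*m*v^2 = 0.5*0.014*485.18^2 = 1648 J

1648 J


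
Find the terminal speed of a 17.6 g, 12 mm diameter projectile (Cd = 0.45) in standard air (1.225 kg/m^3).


A = pi*(d/2)^2 = pi*(12/2000)^2 = 1.13097e-04 m^2
vt = sqrt(2mg/(Cd*rho*A)) = sqrt(2*0.0176*9.81/(0.45 * 1.225 * 1.13097e-04)) = 74.42 m/s

74.42 m/s


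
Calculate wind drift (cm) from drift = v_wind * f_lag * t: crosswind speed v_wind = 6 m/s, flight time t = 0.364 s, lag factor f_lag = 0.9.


drift = v_wind * lag * t = 6 * 0.9 * 0.364 = 1.9656 m ≈ 196.6 cm

196.6 cm


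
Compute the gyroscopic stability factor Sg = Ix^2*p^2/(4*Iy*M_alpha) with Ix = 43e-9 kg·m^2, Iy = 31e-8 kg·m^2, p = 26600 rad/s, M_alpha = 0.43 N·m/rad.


Sg = Ix^2 * p^2 / (4 * Iy * M_alpha) = (43e-9)^2 * 26600^2 / (4 * 31e-8 * 0.43) = 2.454

2.454


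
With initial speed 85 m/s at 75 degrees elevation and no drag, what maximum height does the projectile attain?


H = (v0*sin(theta))^2 / (2g) = (85*sin(75°))^2 / (2*9.81) = 343.6 m

343.6 m


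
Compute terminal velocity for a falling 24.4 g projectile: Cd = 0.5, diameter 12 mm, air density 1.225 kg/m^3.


A = pi*(d/2)^2 = pi*(12/2000)^2 = 1.13097e-04 m^2
vt = sqrt(2mg/(Cd*rho*A)) = sqrt(2*0.0244*9.81/(0.5 * 1.225 * 1.13097e-04)) = 83.13 m/s

83.13 m/s


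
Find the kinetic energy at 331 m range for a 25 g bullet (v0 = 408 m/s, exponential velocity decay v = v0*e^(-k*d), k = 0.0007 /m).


v = v0*exp(-k*d) = 408*exp(-0.0007*331) = 323.619 m/s
E = 0.5*m*v^2 = 0.5*0.025*323.619^2 = 1309 J

1309 J


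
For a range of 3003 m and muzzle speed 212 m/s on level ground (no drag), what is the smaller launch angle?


sin(2*theta) = R*g/v0^2 = 3003*9.81/212^2 = 0.65547, theta = arcsin(0.65547)/2 = 20.48°

20.48 degrees


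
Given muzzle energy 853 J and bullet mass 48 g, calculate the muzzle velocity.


v = sqrt(2*E/m) = sqrt(2*853/0.048) = 188.5 m/s

188.5 m/s


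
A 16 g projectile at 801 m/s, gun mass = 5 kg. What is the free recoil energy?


v_r = m_p*v_p/m_gun = 0.016*801/5 = 2.5632 m/s, E_r = 0.5*m_gun*v_r^2 = 0.5*5*2.5632^2 = 16.42 J

16.42 J


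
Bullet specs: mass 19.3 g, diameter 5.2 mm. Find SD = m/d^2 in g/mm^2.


SD = m/d^2 = 19.3/5.2^2 = 0.7138 g/mm^2

0.7138 g/mm^2


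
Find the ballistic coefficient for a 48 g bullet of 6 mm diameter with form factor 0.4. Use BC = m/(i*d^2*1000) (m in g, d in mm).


BC = m/(i*d^2*1000) = 48/(0.4 * 6^2 * 1000) = 0.003333

0.003333


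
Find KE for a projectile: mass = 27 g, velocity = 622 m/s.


E = 0.5*m*v^2 = 0.5*0.027*622^2 = 5223 J

5223 J


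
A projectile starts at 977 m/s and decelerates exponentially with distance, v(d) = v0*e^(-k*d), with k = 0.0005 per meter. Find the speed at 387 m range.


v = v0*exp(-k*d) = 977*exp(-0.0005*387) = 805.1 m/s

805.1 m/s


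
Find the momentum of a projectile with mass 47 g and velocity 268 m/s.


p = m*v = 0.047*268 = 12.6 kg·m/s

12.6 kg·m/s


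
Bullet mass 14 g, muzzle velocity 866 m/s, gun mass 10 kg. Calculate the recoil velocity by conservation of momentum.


v_recoil = m_p * v_p / m_gun = 0.014 * 866 / 10 = 1.212 m/s

1.212 m/s


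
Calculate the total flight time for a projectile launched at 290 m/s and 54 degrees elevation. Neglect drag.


T = 2*v0*sin(theta)/g = 2*290*sin(54°)/9.81 = 47.83 s

47.83 s


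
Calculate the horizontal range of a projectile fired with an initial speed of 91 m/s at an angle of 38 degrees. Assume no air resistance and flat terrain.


R = v0^2 * sin(2*theta) / g = 91^2 * sin(2*38°) / 9.81 = 819.1 m

819.1 m


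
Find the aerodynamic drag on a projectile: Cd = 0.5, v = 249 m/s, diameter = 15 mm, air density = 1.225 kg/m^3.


A = pi*(d/2)^2 = pi*(15/2000)^2 = 1.76715e-04 m^2
Fd = 0.5*Cd*rho*A*v^2 = 0.5*0.5*1.225*1.76715e-04*249^2 = 3.355 N

3.355 N


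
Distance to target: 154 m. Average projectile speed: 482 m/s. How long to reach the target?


t = d/v = 154/482 = 0.3195 s

0.3195 s


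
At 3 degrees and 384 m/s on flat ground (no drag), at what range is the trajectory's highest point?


R = v0^2*sin(2*theta)/g = 384^2*sin(2*3°)/9.81 = 1571.19 m
apex_dist = R/2 = 1571.19/2 = 785.6 m

785.6 m


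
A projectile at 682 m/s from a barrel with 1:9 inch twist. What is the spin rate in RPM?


twist_m = 9*0.0254 = 0.2286 m
spin = v/twist = 682/0.2286 = 2983.377 rev/s
RPM = spin*60 = 2983.377*60 ≈ 179003 RPM

179003 RPM


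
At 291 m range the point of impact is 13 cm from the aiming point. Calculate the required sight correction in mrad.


1 mrad subtends 1 cm per 10 m of range, so adj = error_cm / (dist_m / 10) = 13 / (291/10) = 0.4467 mrad

0.4467 mrad


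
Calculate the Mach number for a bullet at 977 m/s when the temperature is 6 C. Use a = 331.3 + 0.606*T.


a = 331.3 + 0.606*(6) = 334.936 m/s
M = v/a = 977/334.936 = 2.917

2.917


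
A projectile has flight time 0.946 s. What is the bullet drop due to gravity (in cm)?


drop = 0.5*g*t^2 = 0.5*9.81*0.946^2 = 4.38956 m ≈ 439 cm

439 cm


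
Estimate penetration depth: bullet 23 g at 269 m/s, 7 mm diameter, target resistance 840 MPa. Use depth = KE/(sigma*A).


A = pi*(d/2)^2 = pi*(7/2)^2 = 38.4845 mm^2
E = 0.5*m*v^2 = 0.5*0.023*269^2 = 832.151 J
depth = E/(sigma*A) = 832.151 J / (840 MPa * 38.4845 mm^2) = 832.151/(840 * 38.4845) m = 0.0257417 m ≈ 25.74 mm

25.74 mm


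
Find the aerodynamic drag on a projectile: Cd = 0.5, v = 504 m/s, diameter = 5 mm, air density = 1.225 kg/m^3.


A = pi*(d/2)^2 = pi*(5/2000)^2 = 1.96350e-05 m^2
Fd = 0.5*Cd*rho*A*v^2 = 0.5*0.5*1.225*1.96350e-05*504^2 = 1.527 N

1.527 N


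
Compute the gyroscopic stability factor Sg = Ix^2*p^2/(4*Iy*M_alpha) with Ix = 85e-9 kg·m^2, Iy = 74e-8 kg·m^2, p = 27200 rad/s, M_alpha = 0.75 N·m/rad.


Sg = Ix^2 * p^2 / (4 * Iy * M_alpha) = (85e-9)^2 * 27200^2 / (4 * 74e-8 * 0.75) = 2.408

2.408


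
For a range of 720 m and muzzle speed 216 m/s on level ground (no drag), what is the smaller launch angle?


sin(2*theta) = R*g/v0^2 = 720*9.81/216^2 = 0.151389, theta = arcsin(0.151389)/2 = 4.354°

4.354 degrees


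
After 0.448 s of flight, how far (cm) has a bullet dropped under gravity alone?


drop = 0.5*g*t^2 = 0.5*9.81*0.448^2 = 0.984453 m ≈ 98.45 cm

98.45 cm


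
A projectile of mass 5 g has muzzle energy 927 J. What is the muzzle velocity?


v = sqrt(2*E/m) = sqrt(2*927/0.005) = 608.9 m/s

608.9 m/s


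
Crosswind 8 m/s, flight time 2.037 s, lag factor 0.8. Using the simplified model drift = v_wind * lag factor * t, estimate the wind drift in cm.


drift = v_wind * lag * t = 8 * 0.8 * 2.037 = 13.0368 m ≈ 1304 cm

1304 cm


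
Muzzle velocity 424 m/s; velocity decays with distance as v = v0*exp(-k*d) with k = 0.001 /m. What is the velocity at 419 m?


v = v0*exp(-k*d) = 424*exp(-0.001*419) = 278.9 m/s

278.9 m/s


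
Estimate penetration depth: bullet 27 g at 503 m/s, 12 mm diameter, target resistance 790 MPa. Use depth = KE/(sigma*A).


A = pi*(d/2)^2 = pi*(12/2)^2 = 113.097 mm^2
E = 0.5*m*v^2 = 0.5*0.027*503^2 = 3415.62 J
depth = E/(sigma*A) = 3415.62 J / (790 MPa * 113.097 mm^2) = 3415.62/(790 * 113.097) m = 0.0382288 m ≈ 38.23 mm

38.23 mm


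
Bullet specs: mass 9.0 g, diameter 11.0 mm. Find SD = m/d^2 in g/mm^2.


SD = m/d^2 = 9.0/11.0^2 = 0.07438 g/mm^2

0.07438 g/mm^2


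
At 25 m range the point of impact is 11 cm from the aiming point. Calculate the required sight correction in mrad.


1 mrad subtends 1 cm per 10 m of range, so adj = error_cm / (dist_m / 10) = 11 / (25/10) = 4.4 mrad

4.4 mrad


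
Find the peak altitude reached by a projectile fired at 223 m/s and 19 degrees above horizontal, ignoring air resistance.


H = (v0*sin(theta))^2 / (2g) = (223*sin(19°))^2 / (2*9.81) = 268.7 m

268.7 m


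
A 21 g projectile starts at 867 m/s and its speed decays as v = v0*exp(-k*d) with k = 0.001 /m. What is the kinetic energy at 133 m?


v = v0*exp(-k*d) = 867*exp(-0.001*133) = 759.028 m/s
E = 0.5*m*v^2 = 0.5*0.021*759.028^2 = 6049 J

6049 J


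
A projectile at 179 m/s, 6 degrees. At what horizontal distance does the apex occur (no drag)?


R = v0^2*sin(2*theta)/g = 179^2*sin(2*6°)/9.81 = 679.072 m
apex_dist = R/2 = 679.072/2 = 339.5 m

339.5 m


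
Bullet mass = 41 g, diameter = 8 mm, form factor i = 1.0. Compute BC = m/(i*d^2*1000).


BC = m/(i*d^2*1000) = 41/(1.0 * 8^2 * 1000) = 0.0006406

0.0006406


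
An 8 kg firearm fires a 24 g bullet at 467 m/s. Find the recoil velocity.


v_recoil = m_p * v_p / m_gun = 0.024 * 467 / 8 = 1.401 m/s

1.401 m/s


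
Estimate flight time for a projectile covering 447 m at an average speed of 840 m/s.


t = d/v = 447/840 = 0.5321 s

0.5321 s


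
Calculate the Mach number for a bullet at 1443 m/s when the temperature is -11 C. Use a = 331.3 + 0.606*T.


a = 331.3 + 0.606*(-11) = 324.634 m/s
M = v/a = 1443/324.634 = 4.445

4.445


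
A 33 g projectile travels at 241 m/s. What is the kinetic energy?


E = 0.5*m*v^2 = 0.5*0.033*241^2 = 958.3 J

958.3 J


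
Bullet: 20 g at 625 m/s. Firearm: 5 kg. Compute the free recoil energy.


v_r = m_p*v_p/m_gun = 0.02*625/5 = 2.5 m/s, E_r = 0.5*m_gun*v_r^2 = 0.5*5*2.5^2 = 15.62 J

15.62 J


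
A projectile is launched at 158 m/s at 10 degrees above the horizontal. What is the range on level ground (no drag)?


R = v0^2 * sin(2*theta) / g = 158^2 * sin(2*10°) / 9.81 = 870.4 m

870.4 m


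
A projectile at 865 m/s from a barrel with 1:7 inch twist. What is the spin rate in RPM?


twist_m = 7*0.0254 = 0.1778 m
spin = v/twist = 865/0.1778 = 4865.017 rev/s
RPM = spin*60 = 4865.017*60 ≈ 291901 RPM

291901 RPM


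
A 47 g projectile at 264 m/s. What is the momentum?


p = m*v = 0.047*264 = 12.41 kg·m/s

12.41 kg·m/s


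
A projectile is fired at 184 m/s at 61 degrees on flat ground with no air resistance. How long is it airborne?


T = 2*v0*sin(theta)/g = 2*184*sin(61°)/9.81 = 32.81 s

32.81 s


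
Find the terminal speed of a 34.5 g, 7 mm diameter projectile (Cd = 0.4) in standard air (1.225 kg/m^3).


A = pi*(d/2)^2 = pi*(7/2000)^2 = 3.84845e-05 m^2
vt = sqrt(2mg/(Cd*rho*A)) = sqrt(2*0.0345*9.81/(0.4 * 1.225 * 3.84845e-05)) = 189.5 m/s

189.5 m/s


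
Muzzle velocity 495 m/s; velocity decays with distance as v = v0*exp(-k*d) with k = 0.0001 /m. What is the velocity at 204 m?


v = v0*exp(-k*d) = 495*exp(-0.0001*204) = 485 m/s

485 m/s


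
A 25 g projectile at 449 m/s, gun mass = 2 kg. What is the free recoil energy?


v_r = m_p*v_p/m_gun = 0.025*449/2 = 5.6125 m/s, E_r = 0.5*m_gun*v_r^2 = 0.5*2*5.6125^2 = 31.5 J

31.5 J


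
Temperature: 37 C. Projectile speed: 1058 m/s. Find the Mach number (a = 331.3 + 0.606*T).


a = 331.3 + 0.606*(37) = 353.722 m/s
M = v/a = 1058/353.722 = 2.991

2.991


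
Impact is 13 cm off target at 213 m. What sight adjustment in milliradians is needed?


1 mrad subtends 1 cm per 10 m of range, so adj = error_cm / (dist_m / 10) = 13 / (213/10) = 0.6103 mrad

0.6103 mrad


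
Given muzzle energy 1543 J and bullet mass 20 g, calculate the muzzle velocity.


v = sqrt(2*E/m) = sqrt(2*1543/0.02) = 392.8 m/s

392.8 m/s


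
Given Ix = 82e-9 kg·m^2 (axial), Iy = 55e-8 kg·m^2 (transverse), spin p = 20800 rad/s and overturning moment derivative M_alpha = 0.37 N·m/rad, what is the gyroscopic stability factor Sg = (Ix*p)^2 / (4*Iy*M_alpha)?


Sg = Ix^2 * p^2 / (4 * Iy * M_alpha) = (82e-9)^2 * 20800^2 / (4 * 55e-8 * 0.37) = 3.574

3.574


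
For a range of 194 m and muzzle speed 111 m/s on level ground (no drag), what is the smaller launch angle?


sin(2*theta) = R*g/v0^2 = 194*9.81/111^2 = 0.154463, theta = arcsin(0.154463)/2 = 4.443°

4.443 degrees


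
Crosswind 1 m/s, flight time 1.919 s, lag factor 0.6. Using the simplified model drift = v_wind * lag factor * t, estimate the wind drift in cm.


drift = v_wind * lag * t = 1 * 0.6 * 1.919 = 1.1514 m ≈ 115.1 cm

115.1 cm


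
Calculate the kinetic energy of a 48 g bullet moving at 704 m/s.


E = 0.5*m*v^2 = 0.5*0.048*704^2 = 11895 J

11895 J


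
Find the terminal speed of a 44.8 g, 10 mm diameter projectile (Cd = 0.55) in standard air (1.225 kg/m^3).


A = pi*(d/2)^2 = pi*(10/2000)^2 = 7.85398e-05 m^2
vt = sqrt(2mg/(Cd*rho*A)) = sqrt(2*0.0448*9.81/(0.55 * 1.225 * 7.85398e-05)) = 128.9 m/s

128.9 m/s


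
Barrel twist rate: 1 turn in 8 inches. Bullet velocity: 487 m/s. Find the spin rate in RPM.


twist_m = 8*0.0254 = 0.2032 m
spin = v/twist = 487/0.2032 = 2396.654 rev/s
RPM = spin*60 = 2396.654*60 ≈ 143799 RPM

143799 RPM


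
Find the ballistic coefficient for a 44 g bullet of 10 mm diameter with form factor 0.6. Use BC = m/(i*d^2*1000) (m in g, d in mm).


BC = m/(i*d^2*1000) = 44/(0.6 * 10^2 * 1000) = 0.0007333

0.0007333


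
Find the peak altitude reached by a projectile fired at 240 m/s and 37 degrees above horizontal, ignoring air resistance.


H = (v0*sin(theta))^2 / (2g) = (240*sin(37°))^2 / (2*9.81) = 1063 m

1063 m


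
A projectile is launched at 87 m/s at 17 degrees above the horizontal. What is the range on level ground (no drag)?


R = v0^2 * sin(2*theta) / g = 87^2 * sin(2*17°) / 9.81 = 431.5 m

431.5 m


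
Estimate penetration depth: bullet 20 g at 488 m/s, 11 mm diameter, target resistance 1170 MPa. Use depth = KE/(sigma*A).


A = pi*(d/2)^2 = pi*(11/2)^2 = 95.0332 mm^2
E = 0.5*m*v^2 = 0.5*0.02*488^2 = 2381.44 J
depth = E/(sigma*A) = 2381.44 J / (1170 MPa * 95.0332 mm^2) = 2381.44/(1170 * 95.0332) m = 0.021418 m ≈ 21.42 mm

21.42 mm


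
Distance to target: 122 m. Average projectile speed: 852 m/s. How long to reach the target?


t = d/v = 122/852 = 0.1432 s

0.1432 s


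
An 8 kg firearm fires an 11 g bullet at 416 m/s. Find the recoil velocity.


v_recoil = m_p * v_p / m_gun = 0.011 * 416 / 8 = 0.572 m/s

0.572 m/s


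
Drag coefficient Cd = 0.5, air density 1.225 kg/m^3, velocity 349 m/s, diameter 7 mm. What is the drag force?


A = pi*(d/2)^2 = pi*(7/2000)^2 = 3.84845e-05 m^2
Fd = 0.5*Cd*rho*A*v^2 = 0.5*0.5*1.225*3.84845e-05*349^2 = 1.436 N

1.436 N


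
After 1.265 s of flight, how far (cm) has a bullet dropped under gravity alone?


drop = 0.5*g*t^2 = 0.5*9.81*1.265^2 = 7.8491 m ≈ 784.9 cm

784.9 cm


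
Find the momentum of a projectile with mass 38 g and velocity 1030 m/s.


p = m*v = 0.038*1030 = 39.14 kg·m/s

39.14 kg·m/s


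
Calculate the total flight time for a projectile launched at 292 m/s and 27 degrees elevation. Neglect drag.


T = 2*v0*sin(theta)/g = 2*292*sin(27°)/9.81 = 27.03 s

27.03 s


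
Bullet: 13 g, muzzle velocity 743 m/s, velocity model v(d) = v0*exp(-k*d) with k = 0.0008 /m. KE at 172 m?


v = v0*exp(-k*d) = 743*exp(-0.0008*172) = 647.485 m/s
E = 0.5*m*v^2 = 0.5*0.013*647.485^2 = 2725 J

2725 J


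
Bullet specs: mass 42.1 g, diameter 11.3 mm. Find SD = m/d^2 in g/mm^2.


SD = m/d^2 = 42.1/11.3^2 = 0.3297 g/mm^2

0.3297 g/mm^2


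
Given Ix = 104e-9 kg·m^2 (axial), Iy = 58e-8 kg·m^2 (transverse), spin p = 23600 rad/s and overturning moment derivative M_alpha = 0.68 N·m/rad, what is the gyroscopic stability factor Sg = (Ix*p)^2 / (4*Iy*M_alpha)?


Sg = Ix^2 * p^2 / (4 * Iy * M_alpha) = (104e-9)^2 * 23600^2 / (4 * 58e-8 * 0.68) = 3.819

3.819


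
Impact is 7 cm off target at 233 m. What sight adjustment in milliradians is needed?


1 mrad subtends 1 cm per 10 m of range, so adj = error_cm / (dist_m / 10) = 7 / (233/10) = 0.3004 mrad

0.3004 mrad


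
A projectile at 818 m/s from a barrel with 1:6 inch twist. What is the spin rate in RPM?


twist_m = 6*0.0254 = 0.1524 m
spin = v/twist = 818/0.1524 = 5367.454 rev/s
RPM = spin*60 = 5367.454*60 ≈ 322047 RPM

322047 RPM


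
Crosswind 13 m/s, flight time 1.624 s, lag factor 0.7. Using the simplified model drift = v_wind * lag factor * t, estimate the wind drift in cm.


drift = v_wind * lag * t = 13 * 0.7 * 1.624 = 14.7784 m ≈ 1478 cm

1478 cm


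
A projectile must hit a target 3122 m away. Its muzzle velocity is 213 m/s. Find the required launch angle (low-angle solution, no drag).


sin(2*theta) = R*g/v0^2 = 3122*9.81/213^2 = 0.675061, theta = arcsin(0.675061)/2 = 21.23°

21.23 degrees


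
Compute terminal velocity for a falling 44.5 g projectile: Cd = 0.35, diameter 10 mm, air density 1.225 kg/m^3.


A = pi*(d/2)^2 = pi*(10/2000)^2 = 7.85398e-05 m^2
vt = sqrt(2mg/(Cd*rho*A)) = sqrt(2*0.0445*9.81/(0.35 * 1.225 * 7.85398e-05)) = 161 m/s

161 m/s


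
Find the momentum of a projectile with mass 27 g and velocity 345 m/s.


p = m*v = 0.027*345 = 9.315 kg·m/s

9.315 kg·m/s


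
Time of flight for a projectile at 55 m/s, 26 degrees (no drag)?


T = 2*v0*sin(theta)/g = 2*55*sin(26°)/9.81 = 4.915 s

4.915 s


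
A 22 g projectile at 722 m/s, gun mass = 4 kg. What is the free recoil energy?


v_r = m_p*v_p/m_gun = 0.022*722/4 = 3.971 m/s, E_r = 0.5*m_gun*v_r^2 = 0.5*4*3.971^2 = 31.54 J

31.54 J


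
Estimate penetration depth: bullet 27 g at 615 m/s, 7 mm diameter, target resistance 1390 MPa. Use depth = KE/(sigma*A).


A = pi*(d/2)^2 = pi*(7/2)^2 = 38.4845 mm^2
E = 0.5*m*v^2 = 0.5*0.027*615^2 = 5106.04 J
depth = E/(sigma*A) = 5106.04 J / (1390 MPa * 38.4845 mm^2) = 5106.04/(1390 * 38.4845) m = 0.0954516 m ≈ 95.45 mm

95.45 mm


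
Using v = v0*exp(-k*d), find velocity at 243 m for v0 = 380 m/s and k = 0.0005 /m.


v = v0*exp(-k*d) = 380*exp(-0.0005*243) = 336.5 m/s

336.5 m/s


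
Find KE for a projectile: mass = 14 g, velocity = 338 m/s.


E = 0.5*m*v^2 = 0.5*0.014*338^2 = 799.7 J

799.7 J


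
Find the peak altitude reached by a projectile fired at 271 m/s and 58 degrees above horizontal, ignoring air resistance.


H = (v0*sin(theta))^2 / (2g) = (271*sin(58°))^2 / (2*9.81) = 2692 m

2692 m


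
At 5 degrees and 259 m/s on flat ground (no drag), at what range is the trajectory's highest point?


R = v0^2*sin(2*theta)/g = 259^2*sin(2*5°)/9.81 = 1187.41 m
apex_dist = R/2 = 1187.41/2 = 593.7 m

593.7 m


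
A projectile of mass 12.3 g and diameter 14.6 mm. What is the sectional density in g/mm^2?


SD = m/d^2 = 12.3/14.6^2 = 0.0577 g/mm^2

0.0577 g/mm^2


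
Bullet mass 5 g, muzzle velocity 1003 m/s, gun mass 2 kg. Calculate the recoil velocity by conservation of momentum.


v_recoil = m_p * v_p / m_gun = 0.005 * 1003 / 2 = 2.507 m/s

2.507 m/s


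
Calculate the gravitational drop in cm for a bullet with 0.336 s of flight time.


drop = 0.5*g*t^2 = 0.5*9.81*0.336^2 = 0.553755 m ≈ 55.38 cm

55.38 cm


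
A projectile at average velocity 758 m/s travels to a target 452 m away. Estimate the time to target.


t = d/v = 452/758 = 0.5963 s

0.5963 s


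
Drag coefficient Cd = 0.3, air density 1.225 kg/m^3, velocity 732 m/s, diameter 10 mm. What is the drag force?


A = pi*(d/2)^2 = pi*(10/2000)^2 = 7.85398e-05 m^2
Fd = 0.5*Cd*rho*A*v^2 = 0.5*0.3*1.225*7.85398e-05*732^2 = 7.733 N

7.733 N


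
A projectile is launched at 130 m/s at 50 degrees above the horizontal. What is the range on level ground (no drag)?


R = v0^2 * sin(2*theta) / g = 130^2 * sin(2*50°) / 9.81 = 1697 m

1697 m


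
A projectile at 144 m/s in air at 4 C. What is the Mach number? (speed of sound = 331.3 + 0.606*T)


a = 331.3 + 0.606*(4) = 333.724 m/s
M = v/a = 144/333.724 = 0.4315

0.4315


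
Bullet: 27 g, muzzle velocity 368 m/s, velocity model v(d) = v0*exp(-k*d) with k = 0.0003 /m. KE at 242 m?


v = v0*exp(-k*d) = 368*exp(-0.0003*242) = 342.23 m/s
E = 0.5*m*v^2 = 0.5*0.027*342.23^2 = 1581 J

1581 J


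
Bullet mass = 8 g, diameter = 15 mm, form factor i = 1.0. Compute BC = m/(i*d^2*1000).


BC = m/(i*d^2*1000) = 8/(1.0 * 15^2 * 1000) = 3.556e-05

3.556e-05


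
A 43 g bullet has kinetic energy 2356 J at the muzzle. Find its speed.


v = sqrt(2*E/m) = sqrt(2*2356/0.043) = 331 m/s

331 m/s


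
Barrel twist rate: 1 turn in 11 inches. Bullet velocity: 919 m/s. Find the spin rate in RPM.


twist_m = 11*0.0254 = 0.2794 m
spin = v/twist = 919/0.2794 = 3289.191 rev/s
RPM = spin*60 = 3289.191*60 ≈ 197351 RPM

197351 RPM


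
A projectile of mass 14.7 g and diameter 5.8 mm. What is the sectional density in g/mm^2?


SD = m/d^2 = 14.7/5.8^2 = 0.437 g/mm^2

0.437 g/mm^2


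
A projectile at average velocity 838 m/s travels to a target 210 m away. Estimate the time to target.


t = d/v = 210/838 = 0.2506 s

0.2506 s


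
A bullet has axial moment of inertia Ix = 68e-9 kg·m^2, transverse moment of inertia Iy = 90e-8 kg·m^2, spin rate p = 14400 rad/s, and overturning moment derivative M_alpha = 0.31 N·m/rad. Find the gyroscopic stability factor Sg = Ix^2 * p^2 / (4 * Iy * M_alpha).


Sg = Ix^2 * p^2 / (4 * Iy * M_alpha) = (68e-9)^2 * 14400^2 / (4 * 90e-8 * 0.31) = 0.8592

0.8592


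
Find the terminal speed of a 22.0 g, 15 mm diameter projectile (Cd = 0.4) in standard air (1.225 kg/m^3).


A = pi*(d/2)^2 = pi*(15/2000)^2 = 1.76715e-04 m^2
vt = sqrt(2mg/(Cd*rho*A)) = sqrt(2*0.022*9.81/(0.4 * 1.225 * 1.76715e-04)) = 70.6 m/s

70.6 m/s


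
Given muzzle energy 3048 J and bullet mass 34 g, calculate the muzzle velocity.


v = sqrt(2*E/m) = sqrt(2*3048/0.034) = 423.4 m/s

423.4 m/s


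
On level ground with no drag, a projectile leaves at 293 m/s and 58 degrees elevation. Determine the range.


R = v0^2 * sin(2*theta) / g = 293^2 * sin(2*58°) / 9.81 = 7866 m

7866 m


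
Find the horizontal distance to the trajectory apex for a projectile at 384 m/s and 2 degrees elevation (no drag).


R = v0^2*sin(2*theta)/g = 384^2*sin(2*2°)/9.81 = 1048.52 m
apex_dist = R/2 = 1048.52/2 = 524.3 m

524.3 m


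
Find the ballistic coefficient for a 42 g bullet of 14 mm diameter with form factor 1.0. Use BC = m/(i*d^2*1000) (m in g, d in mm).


BC = m/(i*d^2*1000) = 42/(1.0 * 14^2 * 1000) = 0.0002143

0.0002143


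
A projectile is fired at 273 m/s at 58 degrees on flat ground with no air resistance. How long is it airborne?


T = 2*v0*sin(theta)/g = 2*273*sin(58°)/9.81 = 47.2 s

47.2 s


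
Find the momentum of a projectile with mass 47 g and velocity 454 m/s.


p = m*v = 0.047*454 = 21.34 kg·m/s

21.34 kg·m/s


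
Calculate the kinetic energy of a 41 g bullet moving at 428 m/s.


E = 0.5*m*v^2 = 0.5*0.041*428^2 = 3755 J

3755 J


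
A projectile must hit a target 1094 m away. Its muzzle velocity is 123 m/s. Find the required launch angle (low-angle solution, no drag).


sin(2*theta) = R*g/v0^2 = 1094*9.81/123^2 = 0.709375, theta = arcsin(0.709375)/2 = 22.59°

22.59 degrees


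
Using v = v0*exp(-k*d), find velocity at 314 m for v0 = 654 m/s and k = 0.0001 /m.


v = v0*exp(-k*d) = 654*exp(-0.0001*314) = 633.8 m/s

633.8 m/s


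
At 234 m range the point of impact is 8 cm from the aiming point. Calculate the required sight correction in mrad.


1 mrad subtends 1 cm per 10 m of range, so adj = error_cm / (dist_m / 10) = 8 / (234/10) = 0.3419 mrad

0.3419 mrad


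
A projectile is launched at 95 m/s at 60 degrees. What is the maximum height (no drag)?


H = (v0*sin(theta))^2 / (2g) = (95*sin(60°))^2 / (2*9.81) = 345 m

345 m


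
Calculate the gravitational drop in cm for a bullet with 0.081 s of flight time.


drop = 0.5*g*t^2 = 0.5*9.81*0.081^2 = 0.0321817 m ≈ 3.218 cm

3.218 cm


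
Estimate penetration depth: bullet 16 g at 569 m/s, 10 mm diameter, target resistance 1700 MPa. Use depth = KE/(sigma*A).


A = pi*(d/2)^2 = pi*(10/2)^2 = 78.5398 mm^2
E = 0.5*m*v^2 = 0.5*0.016*569^2 = 2590.09 J
depth = E/(sigma*A) = 2590.09 J / (1700 MPa * 78.5398 mm^2) = 2590.09/(1700 * 78.5398) m = 0.0193988 m ≈ 19.4 mm

19.4 mm


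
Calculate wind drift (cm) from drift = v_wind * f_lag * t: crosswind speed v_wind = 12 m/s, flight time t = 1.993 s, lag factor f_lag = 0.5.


drift = v_wind * lag * t = 12 * 0.5 * 1.993 = 11.958 m ≈ 1196 cm

1196 cm


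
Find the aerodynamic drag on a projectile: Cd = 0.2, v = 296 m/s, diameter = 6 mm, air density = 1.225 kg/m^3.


A = pi*(d/2)^2 = pi*(6/2000)^2 = 2.82743e-05 m^2
Fd = 0.5*Cd*rho*A*v^2 = 0.5*0.2*1.225*2.82743e-05*296^2 = 0.3035 N

0.3035 N


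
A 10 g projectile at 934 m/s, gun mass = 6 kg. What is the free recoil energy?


v_r = m_p*v_p/m_gun = 0.01*934/6 = 1.55667 m/s, E_r = 0.5*m_gun*v_r^2 = 0.5*6*1.55667^2 = 7.27 J

7.27 J


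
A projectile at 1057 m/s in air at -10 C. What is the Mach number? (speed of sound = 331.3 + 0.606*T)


a = 331.3 + 0.606*(-10) = 325.24 m/s
M = v/a = 1057/325.24 = 3.25

3.25


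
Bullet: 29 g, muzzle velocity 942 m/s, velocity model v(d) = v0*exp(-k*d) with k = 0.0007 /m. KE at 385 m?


v = v0*exp(-k*d) = 942*exp(-0.0007*385) = 719.463 m/s
E = 0.5*m*v^2 = 0.5*0.029*719.463^2 = 7506 J

7506 J


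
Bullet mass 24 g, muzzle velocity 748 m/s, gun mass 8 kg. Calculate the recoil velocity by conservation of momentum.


v_recoil = m_p * v_p / m_gun = 0.024 * 748 / 8 = 2.244 m/s

2.244 m/s


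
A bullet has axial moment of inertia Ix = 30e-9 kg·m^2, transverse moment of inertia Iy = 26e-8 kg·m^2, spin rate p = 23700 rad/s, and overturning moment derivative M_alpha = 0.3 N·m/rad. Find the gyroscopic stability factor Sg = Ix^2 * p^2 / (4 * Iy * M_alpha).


Sg = Ix^2 * p^2 / (4 * Iy * M_alpha) = (30e-9)^2 * 23700^2 / (4 * 26e-8 * 0.3) = 1.62

1.62


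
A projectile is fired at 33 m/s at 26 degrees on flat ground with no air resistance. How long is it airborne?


T = 2*v0*sin(theta)/g = 2*33*sin(26°)/9.81 = 2.949 s

2.949 s


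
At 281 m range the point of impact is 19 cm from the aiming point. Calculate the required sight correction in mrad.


1 mrad subtends 1 cm per 10 m of range, so adj = error_cm / (dist_m / 10) = 19 / (281/10) = 0.6762 mrad

0.6762 mrad


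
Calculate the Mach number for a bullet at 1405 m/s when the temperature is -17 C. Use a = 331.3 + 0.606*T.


a = 331.3 + 0.606*(-17) = 320.998 m/s
M = v/a = 1405/320.998 = 4.377

4.377


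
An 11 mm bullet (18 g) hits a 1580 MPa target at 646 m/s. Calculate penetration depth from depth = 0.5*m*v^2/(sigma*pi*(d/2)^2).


A = pi*(d/2)^2 = pi*(11/2)^2 = 95.0332 mm^2
E = 0.5*m*v^2 = 0.5*0.018*646^2 = 3755.84 J
depth = E/(sigma*A) = 3755.84 J / (1580 MPa * 95.0332 mm^2) = 3755.84/(1580 * 95.0332) m = 0.0250135 m ≈ 25.01 mm

25.01 mm


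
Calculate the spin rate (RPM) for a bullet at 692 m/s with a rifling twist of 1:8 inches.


twist_m = 8*0.0254 = 0.2032 m
spin = v/twist = 692/0.2032 = 3405.512 rev/s
RPM = spin*60 = 3405.512*60 ≈ 204331 RPM

204331 RPM


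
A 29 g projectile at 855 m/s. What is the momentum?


p = m*v = 0.029*855 = 24.8 kg·m/s

24.8 kg·m/s


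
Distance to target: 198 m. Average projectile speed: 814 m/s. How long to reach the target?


t = d/v = 198/814 = 0.2432 s

0.2432 s


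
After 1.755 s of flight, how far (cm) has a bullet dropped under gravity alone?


drop = 0.5*g*t^2 = 0.5*9.81*1.755^2 = 15.1075 m ≈ 1511 cm

1511 cm


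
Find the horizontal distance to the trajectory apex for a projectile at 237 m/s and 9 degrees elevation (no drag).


R = v0^2*sin(2*theta)/g = 237^2*sin(2*9°)/9.81 = 1769.33 m
apex_dist = R/2 = 1769.33/2 = 884.7 m

884.7 m


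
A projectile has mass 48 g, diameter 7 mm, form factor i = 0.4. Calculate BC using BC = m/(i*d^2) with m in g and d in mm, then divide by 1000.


BC = m/(i*d^2*1000) = 48/(0.4 * 7^2 * 1000) = 0.002449

0.002449


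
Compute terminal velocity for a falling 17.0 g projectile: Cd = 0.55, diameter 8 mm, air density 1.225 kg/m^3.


A = pi*(d/2)^2 = pi*(8/2000)^2 = 5.02655e-05 m^2
vt = sqrt(2mg/(Cd*rho*A)) = sqrt(2*0.017*9.81/(0.55 * 1.225 * 5.02655e-05)) = 99.24 m/s

99.24 m/s
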